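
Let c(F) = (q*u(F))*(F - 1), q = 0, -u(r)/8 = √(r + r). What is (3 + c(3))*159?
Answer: 477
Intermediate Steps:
u(r) = -8*√2*√r (u(r) = -8*√(r + r) = -8*√2*√r)
c(F) = 0 (c(F) = (0*(-8*√2*√F))*(F - 1) = 0*(-1 + F) = 0)
(3 + c(3))*159 = (3 + 0)*159 = 3*159 = 477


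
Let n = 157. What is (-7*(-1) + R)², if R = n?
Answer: 26896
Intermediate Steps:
R = 157
(-7*(-1) + R)² = (-7*(-1) + 157)² = (7 + 157)² = 164² = 26896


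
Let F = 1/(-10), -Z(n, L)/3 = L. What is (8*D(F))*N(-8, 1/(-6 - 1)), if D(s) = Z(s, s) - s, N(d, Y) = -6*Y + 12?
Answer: 288/7 ≈ 41.143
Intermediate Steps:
N(d, Y) = 12 - 6*Y
Z(n, L) = -3*L
F = -1/10 ≈ -0.10000
D(s) = -4*s (D(s) = -3*s - s = -4*s)
(8*D(F))*N(-8, 1/(-6 - 1)) = (8*(-4*(-1/10)))*(12 - 6/(-6 - 1)) = (8*(2/5))*(12 - 6/(-7)) = 16*(12 - 6*(-1/7))/5 = 16*(12 + 6/7)/5 = (16/5)*(90/7) = 288/7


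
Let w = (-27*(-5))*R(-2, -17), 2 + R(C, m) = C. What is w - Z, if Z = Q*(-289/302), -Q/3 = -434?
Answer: 106599/151 ≈ 705.95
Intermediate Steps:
Q = 1302 (Q = -3*(-434) = 1302)
R(C, m) = -2 + C
Z = -188139/151 (Z = 1302*(-289/302) = -188139/151 ≈ -1246.0)
w = -540 (w = (-27*(-5))*(-2 - 2) = 135*(-4) = -540)
w - Z = -540 - 1*(-188139/151) = -540 + 188139/151 = 106599/151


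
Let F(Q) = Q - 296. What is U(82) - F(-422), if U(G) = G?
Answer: 800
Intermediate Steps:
F(Q) = -296 + Q
U(82) - F(-422) = 82 - (-296 - 422) = 82 - 1*(-718) = 82 + 718 = 800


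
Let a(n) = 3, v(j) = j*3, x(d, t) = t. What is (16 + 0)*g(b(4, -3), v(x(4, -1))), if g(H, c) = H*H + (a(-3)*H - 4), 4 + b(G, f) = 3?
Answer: -96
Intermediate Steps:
v(j) = 3*j
b(G, f) = -1 (b(G, f) = -4 + 3 = -1)
g(H, c) = -4 + H² + 3*H (g(H, c) = H*H + (3*H - 4) = H² + (-4 + 3*H) = -4 + H² + 3*H)
(16 + 0)*g(b(4, -3), v(x(4, -1))) = (16 + 0)*(-4 + (-1)² + 3*(-1)) = 16*(-4 + 1 - 3) = 16*(-6) = -96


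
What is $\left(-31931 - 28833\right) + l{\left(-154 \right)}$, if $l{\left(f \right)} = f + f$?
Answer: $-61072$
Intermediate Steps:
$l{\left(f \right)} = 2 f$
$\left(-31931 - 28833\right) + l{\left(-154 \right)} = \left(-31931 - 28833\right) + 2 \left(-154\right) = -60764 - 308 = -61072$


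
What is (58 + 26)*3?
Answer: 252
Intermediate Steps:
(58 + 26)*3 = 84*3 = 252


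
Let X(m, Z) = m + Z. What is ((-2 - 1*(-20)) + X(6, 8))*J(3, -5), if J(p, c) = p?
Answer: 96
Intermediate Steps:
X(m, Z) = Z + m
((-2 - 1*(-20)) + X(6, 8))*J(3, -5) = ((-2 - 1*(-20)) + (8 + 6))*3 = ((-2 + 20) + 14)*3 = (18 + 14)*3 = 32*3 = 96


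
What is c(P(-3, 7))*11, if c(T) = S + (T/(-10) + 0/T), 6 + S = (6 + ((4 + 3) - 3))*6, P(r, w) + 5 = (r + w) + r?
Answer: 2992/5 ≈ 598.40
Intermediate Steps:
P(r, w) = -5 + w + 2*r (P(r, w) = -5 + ((r + w) + r) = -5 + (w + 2*r) = -5 + w + 2*r)
S = 54 (S = -6 + (6 + ((4 + 3) - 3))*6 = -6 + (6 + (7 - 3))*6 = -6 + (6 + 4)*6 = -6 + 10*6 = -6 + 60 = 54)
c(T) = 54 - T/10 (c(T) = 54 + (T/(-10) + 0/T) = 54 + (T*(-⅒) + 0) = 54 + (-T/10 + 0) = 54 - T/10)
c(P(-3, 7))*11 = (54 - (-5 + 7 + 2*(-3))/10)*11 = (54 - (-5 + 7 - 6)/10)*11 = (54 - ⅒*(-4))*11 = (54 + ⅖)*11 = (272/5)*11 = 2992/5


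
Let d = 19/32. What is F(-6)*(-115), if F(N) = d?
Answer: -2185/32 ≈ -68.281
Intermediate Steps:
d = 19/32 (d = 19*(1/32) = 19/32 ≈ 0.59375)
F(N) = 19/32
F(-6)*(-115) = (19/32)*(-115) = -2185/32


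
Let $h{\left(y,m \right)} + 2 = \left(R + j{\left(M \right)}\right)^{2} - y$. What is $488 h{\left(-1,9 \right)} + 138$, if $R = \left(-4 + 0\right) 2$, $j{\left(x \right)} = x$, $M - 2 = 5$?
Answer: $138$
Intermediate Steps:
$M = 7$ ($M = 2 + 5 = 7$)
$R = -8$ ($R = \left(-4\right) 2 = -8$)
$h{\left(y,m \right)} = -1 - y$ ($h{\left(y,m \right)} = -2 - \left(y - \left(-8 + 7\right)^{2}\right) = -2 - \left(-1 + y\right) = -1 - y$)
$488 h{\left(-1,9 \right)} + 138 = 488 \left(-1 - -1\right) + 138 = 488 \left(-1 + 1\right) + 138 = 488 \cdot 0 + 138 = 0 + 138 = 138$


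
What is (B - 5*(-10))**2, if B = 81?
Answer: 17161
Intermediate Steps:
(B - 5*(-10))**2 = (81 - 5*(-10))**2 = (81 + 50)**2 = 131**2 = 17161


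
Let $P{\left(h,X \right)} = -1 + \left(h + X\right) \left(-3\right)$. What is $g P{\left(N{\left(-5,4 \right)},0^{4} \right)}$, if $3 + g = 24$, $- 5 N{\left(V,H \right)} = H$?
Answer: $\frac{147}{5} \approx 29.4$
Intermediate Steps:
$N{\left(V,H \right)} = - \frac{H}{5}$
$P{\left(h,X \right)} = -1 - 3 X - 3 h$ ($P{\left(h,X \right)} = -1 + \left(X + h\right) \left(-3\right) = -1 - \left(3 X + 3 h\right) = -1 - 3 X - 3 h$)
$g = 21$ ($g = -3 + 24 = 21$)
$g P{\left(N{\left(-5,4 \right)},0^{4} \right)} = 21 \left(-1 - 3 \cdot 0^{4} - 3 \left(\left(- \frac{1}{5}\right) 4\right)\right) = 21 \left(-1 - 0 - - \frac{12}{5}\right) = 21 \left(-1 + 0 + \frac{12}{5}\right) = 21 \cdot \frac{7}{5} = \frac{147}{5}$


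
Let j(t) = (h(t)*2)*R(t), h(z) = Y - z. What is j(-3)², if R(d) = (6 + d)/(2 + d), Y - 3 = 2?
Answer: 2304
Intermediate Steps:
Y = 5 (Y = 3 + 2 = 5)
R(d) = (6 + d)/(2 + d)
h(z) = 5 - z
j(t) = (6 + t)*(10 - 2*t)/(2 + t) (j(t) = ((5 - t)*2)*((6 + t)/(2 + t)) = (10 - 2*t)*((6 + t)/(2 + t)) = (6 + t)*(10 - 2*t)/(2 + t))
j(-3)² = (-2*(-5 - 3)*(6 - 3)/(2 - 3))² = (-2*(-8)*3/(-1))² = (-2*(-1)*(-8)*3)² = (-48)² = 2304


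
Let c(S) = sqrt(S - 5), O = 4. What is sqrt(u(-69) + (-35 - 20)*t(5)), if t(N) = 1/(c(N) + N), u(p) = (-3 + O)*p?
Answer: 4*I*sqrt(5) ≈ 8.9443*I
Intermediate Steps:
c(S) = sqrt(-5 + S)
u(p) = p (u(p) = (-3 + 4)*p = 1*p = p)
t(N) = 1/(N + sqrt(-5 + N)) (t(N) = 1/(sqrt(-5 + N) + N) = 1/(N + sqrt(-5 + N)))
sqrt(u(-69) + (-35 - 20)*t(5)) = sqrt(-69 + (-35 - 20)/(5 + sqrt(-5 + 5))) = sqrt(-69 - 55/(5 + sqrt(0))) = sqrt(-69 - 55/(5 + 0)) = sqrt(-69 - 55/5) = sqrt(-69 - 55*1/5) = sqrt(-69 - 11) = sqrt(-80) = 4*I*sqrt(5)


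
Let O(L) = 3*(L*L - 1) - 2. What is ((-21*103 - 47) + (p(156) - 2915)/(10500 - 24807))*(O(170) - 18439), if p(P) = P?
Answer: -719320656672/4769 ≈ -1.5083e+8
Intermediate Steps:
O(L) = -5 + 3*L**2 (O(L) = 3*(L**2 - 1) - 2 = 3*(-1 + L**2) - 2 = (-3 + 3*L**2) - 2 = -5 + 3*L**2)
((-21*103 - 47) + (p(156) - 2915)/(10500 - 24807))*(O(170) - 18439) = ((-21*103 - 47) + (156 - 2915)/(10500 - 24807))*((-5 + 3*170**2) - 18439) = ((-2163 - 47) - 2759/(-14307))*((-5 + 3*28900) - 18439) = (-2210 - 2759*(-1/14307))*((-5 + 86700) - 18439) = (-2210 + 2759/14307)*(86695 - 18439) = -31615711/14307*68256 = -719320656672/4769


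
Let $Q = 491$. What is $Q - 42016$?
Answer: $-41525$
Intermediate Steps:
$Q - 42016 = 491 - 42016 = -41525$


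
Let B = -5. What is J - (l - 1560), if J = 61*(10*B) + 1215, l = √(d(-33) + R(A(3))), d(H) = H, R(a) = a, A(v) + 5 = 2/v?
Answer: -275 - 4*I*√21/3 ≈ -275.0 - 6.1101*I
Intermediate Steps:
A(v) = -5 + 2/v
l = 4*I*√21/3 (l = √(-33 + (-5 + 2/3)) = √(-33 + (-5 + 2*(⅓))) = √(-33 + (-5 + ⅔)) = √(-33 - 13/3) = √(-112/3) = 4*I*√21/3 ≈ 6.1101*I)
J = -1835 (J = 61*(10*(-5)) + 1215 = 61*(-50) + 1215 = -3050 + 1215 = -1835)
J - (l - 1560) = -1835 - (4*I*√21/3 - 1560) = -1835 - (-1560 + 4*I*√21/3) = -1835 + (1560 - 4*I*√21/3) = -275 - 4*I*√21/3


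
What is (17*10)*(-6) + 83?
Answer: -937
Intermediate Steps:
(17*10)*(-6) + 83 = 170*(-6) + 83 = -1020 + 83 = -937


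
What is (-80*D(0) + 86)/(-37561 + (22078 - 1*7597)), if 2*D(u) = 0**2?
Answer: -43/11540 ≈ -0.0037262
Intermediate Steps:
D(u) = 0 (D(u) = (1/2)*0**2 = (1/2)*0 = 0)
(-80*D(0) + 86)/(-37561 + (22078 - 1*7597)) = (-80*0 + 86)/(-37561 + (22078 - 1*7597)) = (0 + 86)/(-37561 + (22078 - 7597)) = 86/(-37561 + 14481) = 86/(-23080) = 86*(-1/23080) = -43/11540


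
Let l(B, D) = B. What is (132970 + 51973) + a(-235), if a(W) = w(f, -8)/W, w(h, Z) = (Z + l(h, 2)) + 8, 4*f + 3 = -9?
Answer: 43461608/235 ≈ 1.8494e+5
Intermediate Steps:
f = -3 (f = -3/4 + (1/4)*(-9) = -3/4 - 9/4 = -3)
w(h, Z) = 8 + Z + h (w(h, Z) = (Z + h) + 8 = 8 + Z + h)
a(W) = -3/W (a(W) = (8 - 8 - 3)/W = -3/W)
(132970 + 51973) + a(-235) = (132970 + 51973) - 3/(-235) = 184943 - 3*(-1/235) = 184943 + 3/235 = 43461608/235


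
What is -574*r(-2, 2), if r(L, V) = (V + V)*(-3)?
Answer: 6888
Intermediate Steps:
r(L, V) = -6*V (r(L, V) = (2*V)*(-3) = -6*V)
-574*r(-2, 2) = -(-3444)*2 = -574*(-12) = 6888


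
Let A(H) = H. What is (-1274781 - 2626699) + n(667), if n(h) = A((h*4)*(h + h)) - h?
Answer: -343035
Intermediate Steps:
n(h) = -h + 8*h² (n(h) = (h*4)*(h + h) - h = (4*h)*(2*h) - h = 8*h² - h = -h + 8*h²)
(-1274781 - 2626699) + n(667) = (-1274781 - 2626699) + 667*(-1 + 8*667) = -3901480 + 667*(-1 + 5336) = -3901480 + 667*5335 = -3901480 + 3558445 = -343035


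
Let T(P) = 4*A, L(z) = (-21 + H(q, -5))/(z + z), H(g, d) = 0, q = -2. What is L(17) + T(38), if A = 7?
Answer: 931/34 ≈ 27.382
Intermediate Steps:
L(z) = -21/(2*z) (L(z) = (-21 + 0)/(z + z) = -21*1/(2*z) = -21/(2*z))
T(P) = 28 (T(P) = 4*7 = 28)
L(17) + T(38) = -21/2/17 + 28 = -21/2*1/17 + 28 = -21/34 + 28 = 931/34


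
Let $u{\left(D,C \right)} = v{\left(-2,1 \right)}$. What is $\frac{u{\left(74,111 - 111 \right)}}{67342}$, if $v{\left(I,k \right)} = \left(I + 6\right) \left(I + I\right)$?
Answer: $- \frac{8}{33671} \approx -0.00023759$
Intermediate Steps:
$v{\left(I,k \right)} = 2 I \left(6 + I\right)$ ($v{\left(I,k \right)} = \left(6 + I\right) 2 I = 2 I \left(6 + I\right)$)
$u{\left(D,C \right)} = -16$ ($u{\left(D,C \right)} = 2 \left(-2\right) \left(6 - 2\right) = 2 \left(-2\right) 4 = -16$)
$\frac{u{\left(74,111 - 111 \right)}}{67342} = - \frac{16}{67342} = \left(-16\right) \frac{1}{67342} = - \frac{8}{33671}$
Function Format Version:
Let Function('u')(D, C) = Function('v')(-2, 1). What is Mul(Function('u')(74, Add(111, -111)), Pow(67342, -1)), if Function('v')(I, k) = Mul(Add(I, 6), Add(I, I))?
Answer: Rational(-8, 33671) ≈ -0.00023759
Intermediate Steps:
Function('v')(I, k) = Mul(2, I, Add(6, I)) (Function('v')(I, k) = Mul(Add(6, I), Mul(2, I)) = Mul(2, I, Add(6, I)))
Function('u')(D, C) = -16 (Function('u')(D, C) = Mul(2, -2, Add(6, -2)) = Mul(2, -2, 4) = -16)
Mul(Function('u')(74, Add(111, -111)), Pow(67342, -1)) = Mul(-16, Pow(67342, -1)) = Mul(-16, Rational(1, 67342)) = Rational(-8, 33671)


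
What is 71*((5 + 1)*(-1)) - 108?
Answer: -534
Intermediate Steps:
71*((5 + 1)*(-1)) - 108 = 71*(6*(-1)) - 108 = 71*(-6) - 108 = -426 - 108 = -534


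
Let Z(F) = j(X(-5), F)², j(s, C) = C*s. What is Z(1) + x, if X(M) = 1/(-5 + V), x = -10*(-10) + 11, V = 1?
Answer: 1777/16 ≈ 111.06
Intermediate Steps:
x = 111 (x = 100 + 11 = 111)
X(M) = -¼ (X(M) = 1/(-5 + 1) = 1/(-4) = -¼)
Z(F) = F²/16 (Z(F) = (F*(-¼))² = (-F/4)² = F²/16)
Z(1) + x = (1/16)*1² + 111 = (1/16)*1 + 111 = 1/16 + 111 = 1777/16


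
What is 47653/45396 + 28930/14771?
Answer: 2017188743/670544316 ≈ 3.0083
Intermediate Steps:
47653/45396 + 28930/14771 = 2017188743/670544316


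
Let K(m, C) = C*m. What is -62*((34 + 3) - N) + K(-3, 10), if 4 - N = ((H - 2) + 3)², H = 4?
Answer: -3626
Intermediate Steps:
N = -21 (N = 4 - ((4 - 2) + 3)² = 4 - (2 + 3)² = 4 - 1*5² = 4 - 1*25 = 4 - 25 = -21)
-62*((34 + 3) - N) + K(-3, 10) = -62*((34 + 3) - 1*(-21)) + 10*(-3) = -62*(37 + 21) - 30 = -62*58 - 30 = -3596 - 30 = -3626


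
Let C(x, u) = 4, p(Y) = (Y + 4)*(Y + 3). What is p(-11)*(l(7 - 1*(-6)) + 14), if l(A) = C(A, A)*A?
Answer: 3696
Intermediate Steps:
p(Y) = (3 + Y)*(4 + Y) (p(Y) = (4 + Y)*(3 + Y) = (3 + Y)*(4 + Y))
l(A) = 4*A
p(-11)*(l(7 - 1*(-6)) + 14) = (12 + (-11)² + 7*(-11))*(4*(7 - 1*(-6)) + 14) = (12 + 121 - 77)*(4*(7 + 6) + 14) = 56*(4*13 + 14) = 56*(52 + 14) = 56*66 = 3696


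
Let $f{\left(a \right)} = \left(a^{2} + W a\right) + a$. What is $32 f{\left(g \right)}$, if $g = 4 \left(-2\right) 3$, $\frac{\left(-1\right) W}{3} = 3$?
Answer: $24576$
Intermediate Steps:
$W = -9$ ($W = \left(-3\right) 3 = -9$)
$g = -24$ ($g = \left(-8\right) 3 = -24$)
$f{\left(a \right)} = a^{2} - 8 a$ ($f{\left(a \right)} = \left(a^{2} - 9 a\right) + a = a^{2} - 8 a$)
$32 f{\left(g \right)} = 32 \left(- 24 \left(-8 - 24\right)\right) = 32 \left(\left(-24\right) \left(-32\right)\right) = 32 \cdot 768 = 24576$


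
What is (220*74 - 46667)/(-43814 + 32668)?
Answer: 30387/11146 ≈ 2.7263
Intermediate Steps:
(220*74 - 46667)/(-43814 + 32668) = (16280 - 46667)/(-11146) = -30387*(-1/11146) = 30387/11146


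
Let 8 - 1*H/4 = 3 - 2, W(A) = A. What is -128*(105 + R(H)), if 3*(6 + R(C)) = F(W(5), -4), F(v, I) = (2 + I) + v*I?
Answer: -35200/3 ≈ -11733.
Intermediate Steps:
F(v, I) = 2 + I + I*v (F(v, I) = (2 + I) + I*v = 2 + I + I*v)
H = 28 (H = 32 - 4*(3 - 2) = 32 - 4*1 = 32 - 4 = 28)
R(C) = -40/3 (R(C) = -6 + (2 - 4 - 4*5)/3 = -6 + (2 - 4 - 20)/3 = -6 + (⅓)*(-22) = -6 - 22/3 = -40/3)
-128*(105 + R(H)) = -128*(105 - 40/3) = -128*275/3 = -35200/3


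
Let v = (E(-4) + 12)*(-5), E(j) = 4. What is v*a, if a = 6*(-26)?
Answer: 12480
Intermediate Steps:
v = -80 (v = (4 + 12)*(-5) = 16*(-5) = -80)
a = -156
v*a = -80*(-156) = 12480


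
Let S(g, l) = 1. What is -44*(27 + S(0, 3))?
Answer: -1232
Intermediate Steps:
-44*(27 + S(0, 3)) = -44*(27 + 1) = -44*28 = -1232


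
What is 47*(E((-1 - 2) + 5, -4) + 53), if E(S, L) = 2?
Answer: 2585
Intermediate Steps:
47*(E((-1 - 2) + 5, -4) + 53) = 47*(2 + 53) = 47*55 = 2585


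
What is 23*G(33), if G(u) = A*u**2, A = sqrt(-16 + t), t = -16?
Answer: 100188*I*sqrt(2) ≈ 1.4169e+5*I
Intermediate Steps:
A = 4*I*sqrt(2) (A = sqrt(-16 - 16) = sqrt(-32) = 4*I*sqrt(2) ≈ 5.6569*I)
G(u) = 4*I*sqrt(2)*u**2 (G(u) = (4*I*sqrt(2))*u**2 = 4*I*sqrt(2)*u**2)
23*G(33) = 23*(4*I*sqrt(2)*33**2) = 23*(4*I*sqrt(2)*1089) = 23*(4356*I*sqrt(2)) = 100188*I*sqrt(2)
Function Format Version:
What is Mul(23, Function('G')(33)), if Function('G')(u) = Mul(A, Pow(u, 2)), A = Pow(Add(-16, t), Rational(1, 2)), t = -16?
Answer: Mul(100188, I, Pow(2, Rational(1, 2))) ≈ Mul(1.4169e+5, I)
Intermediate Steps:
A = Mul(4, I, Pow(2, Rational(1, 2))) (A = Pow(Add(-16, -16), Rational(1, 2)) = Pow(-32, Rational(1, 2)) = Mul(4, I, Pow(2, Rational(1, 2))) ≈ Mul(5.6569, I))
Function('G')(u) = Mul(4, I, Pow(2, Rational(1, 2)), Pow(u, 2)) (Function('G')(u) = Mul(Mul(4, I, Pow(2, Rational(1, 2))), Pow(u, 2)) = Mul(4, I, Pow(2, Rational(1, 2)), Pow(u, 2)))
Mul(23, Function('G')(33)) = Mul(23, Mul(4, I, Pow(2, Rational(1, 2)), Pow(33, 2))) = Mul(23, Mul(4, I, Pow(2, Rational(1, 2)), 1089)) = Mul(23, Mul(4356, I, Pow(2, Rational(1, 2)))) = Mul(100188, I, Pow(2, Rational(1, 2)))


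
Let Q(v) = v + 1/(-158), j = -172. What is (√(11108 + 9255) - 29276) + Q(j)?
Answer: -4652785/158 + √20363 ≈ -29305.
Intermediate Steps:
Q(v) = -1/158 + v (Q(v) = v - 1/158 = -1/158 + v)
(√(11108 + 9255) - 29276) + Q(j) = (√(11108 + 9255) - 29276) + (-1/158 - 172) = (√20363 - 29276) - 27177/158 = (-29276 + √20363) - 27177/158 = -4652785/158 + √20363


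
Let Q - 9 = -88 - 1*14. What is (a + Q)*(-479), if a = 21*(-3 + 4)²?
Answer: 34488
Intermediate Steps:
Q = -93 (Q = 9 + (-88 - 1*14) = 9 + (-88 - 14) = 9 - 102 = -93)
a = 21 (a = 21*1² = 21*1 = 21)
(a + Q)*(-479) = (21 - 93)*(-479) = -72*(-479) = 34488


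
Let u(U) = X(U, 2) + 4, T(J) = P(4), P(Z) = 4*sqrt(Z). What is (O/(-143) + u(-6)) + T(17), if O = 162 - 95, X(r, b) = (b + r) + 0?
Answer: 1077/143 ≈ 7.5315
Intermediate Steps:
X(r, b) = b + r
T(J) = 8 (T(J) = 4*sqrt(4) = 4*2 = 8)
O = 67
u(U) = 6 + U (u(U) = (2 + U) + 4 = 6 + U)
(O/(-143) + u(-6)) + T(17) = (67/(-143) + (6 - 6)) + 8 = (67*(-1/143) + 0) + 8 = (-67/143 + 0) + 8 = -67/143 + 8 = 1077/143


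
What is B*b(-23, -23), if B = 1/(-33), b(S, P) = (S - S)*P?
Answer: 0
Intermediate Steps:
b(S, P) = 0 (b(S, P) = 0*P = 0)
B = -1/33 ≈ -0.030303
B*b(-23, -23) = -1/33*0 = 0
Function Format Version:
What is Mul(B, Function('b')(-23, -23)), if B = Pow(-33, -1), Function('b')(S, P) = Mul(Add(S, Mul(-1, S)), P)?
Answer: 0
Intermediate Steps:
Function('b')(S, P) = 0 (Function('b')(S, P) = Mul(0, P) = 0)
B = Rational(-1, 33) ≈ -0.030303
Mul(B, Function('b')(-23, -23)) = Mul(Rational(-1, 33), 0) = 0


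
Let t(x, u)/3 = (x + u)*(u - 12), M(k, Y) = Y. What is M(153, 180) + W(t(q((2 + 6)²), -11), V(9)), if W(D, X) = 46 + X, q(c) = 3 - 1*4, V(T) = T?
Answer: 235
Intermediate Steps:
q(c) = -1 (q(c) = 3 - 4 = -1)
t(x, u) = 3*(-12 + u)*(u + x) (t(x, u) = 3*((x + u)*(u - 12)) = 3*((u + x)*(-12 + u)) = 3*((-12 + u)*(u + x)) = 3*(-12 + u)*(u + x))
M(153, 180) + W(t(q((2 + 6)²), -11), V(9)) = 180 + (46 + 9) = 180 + 55 = 235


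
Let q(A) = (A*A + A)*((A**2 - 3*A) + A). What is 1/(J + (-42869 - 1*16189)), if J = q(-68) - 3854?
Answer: 1/21623648 ≈ 4.6246e-8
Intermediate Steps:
q(A) = (A + A**2)*(A**2 - 2*A) (q(A) = (A**2 + A)*(A**2 - 2*A) = (A + A**2)*(A**2 - 2*A))
J = 21682706 (J = (-68)**2*(-2 + (-68)**2 - 1*(-68)) - 3854 = 4624*(-2 + 4624 + 68) - 3854 = 4624*4690 - 3854 = 21686560 - 3854 = 21682706)
1/(J + (-42869 - 1*16189)) = 1/(21682706 + (-42869 - 1*16189)) = 1/(21682706 + (-42869 - 16189)) = 1/(21682706 - 59058) = 1/21623648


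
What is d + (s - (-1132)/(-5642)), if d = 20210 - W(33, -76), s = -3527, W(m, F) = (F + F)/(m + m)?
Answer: 1553266237/93093 ≈ 16685.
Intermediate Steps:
W(m, F) = F/m (W(m, F) = (2*F)/((2*m)) = (2*F)*(1/(2*m)) = F/m)
d = 667006/33 (d = 20210 - (-76)/33 = 20210 - 1*(-76/33) = 20210 + 76/33 = 667006/33 ≈ 20212.)
d + (s - (-1132)/(-5642)) = 667006/33 + (-3527 - (-1132)/(-5642)) = 667006/33 + (-3527 - (-1132)*(-1)/5642) = 667006/33 + (-3527 - 1*566/2821) = 667006/33 + (-3527 - 566/2821) = 667006/33 - 9950233/2821 = 1553266237/93093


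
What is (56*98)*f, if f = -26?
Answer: -142688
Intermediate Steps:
(56*98)*f = (56*98)*(-26) = 5488*(-26) = -142688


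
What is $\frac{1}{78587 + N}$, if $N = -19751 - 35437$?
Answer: $\frac{1}{23399} \approx 4.2737 \cdot 10^{-5}$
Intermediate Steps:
$N = -55188$ ($N = -19751 - 35437 = -55188$)
$\frac{1}{78587 + N} = \frac{1}{78587 - 55188} = \frac{1}{23399}$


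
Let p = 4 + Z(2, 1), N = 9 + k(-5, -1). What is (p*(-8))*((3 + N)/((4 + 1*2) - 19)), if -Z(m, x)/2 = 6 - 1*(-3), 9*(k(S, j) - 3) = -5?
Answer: -1120/9 ≈ -124.44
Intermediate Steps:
k(S, j) = 22/9 (k(S, j) = 3 + (1/9)*(-5) = 3 - 5/9 = 22/9)
Z(m, x) = -18 (Z(m, x) = -2*(6 - 1*(-3)) = -2*(6 + 3) = -2*9 = -18)
N = 103/9 (N = 9 + 22/9 = 103/9 ≈ 11.444)
p = -14 (p = 4 - 18 = -14)
(p*(-8))*((3 + N)/((4 + 1*2) - 19)) = (-14*(-8))*((3 + 103/9)/((4 + 1*2) - 19)) = 112*(130/(9*((4 + 2) - 19))) = 112*(130/(9*(6 - 19))) = 112*((130/9)/(-13)) = 112*((130/9)*(-1/13)) = 112*(-10/9) = -1120/9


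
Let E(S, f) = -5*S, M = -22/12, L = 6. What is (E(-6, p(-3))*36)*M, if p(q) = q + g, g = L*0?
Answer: -1980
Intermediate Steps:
M = -11/6 (M = -22*1/12 = -11/6 ≈ -1.8333)
g = 0 (g = 6*0 = 0)
p(q) = q (p(q) = q + 0 = q)
(E(-6, p(-3))*36)*M = (-5*(-6)*36)*(-11/6) = (30*36)*(-11/6) = 1080*(-11/6) = -1980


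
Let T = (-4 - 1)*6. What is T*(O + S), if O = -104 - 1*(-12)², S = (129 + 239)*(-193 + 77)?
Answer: 1288080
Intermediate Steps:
T = -30 (T = -5*6 = -30)
S = -42688 (S = 368*(-116) = -42688)
O = -248 (O = -104 - 1*144 = -104 - 144 = -248)
T*(O + S) = -30*(-248 - 42688) = -30*(-42936) = 1288080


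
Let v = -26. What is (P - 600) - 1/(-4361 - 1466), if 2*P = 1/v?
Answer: -181808175/303004 ≈ -600.02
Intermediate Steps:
P = -1/52 (P = (½)/(-26) = (½)*(-1/26) = -1/52 ≈ -0.019231)
(P - 600) - 1/(-4361 - 1466) = (-1/52 - 600) - 1/(-4361 - 1466) = -31201/52 - 1/(-5827) = -31201/52 - 1*(-1/5827) = -31201/52 + 1/5827 = -181808175/303004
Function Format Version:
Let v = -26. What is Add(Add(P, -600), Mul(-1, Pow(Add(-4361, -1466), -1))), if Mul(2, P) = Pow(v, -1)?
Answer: Rational(-181808175, 303004) ≈ -600.02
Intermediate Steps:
P = Rational(-1, 52) (P = Mul(Rational(1, 2), Pow(-26, -1)) = Mul(Rational(1, 2), Rational(-1, 26)) = Rational(-1, 52) ≈ -0.019231)
Add(Add(P, -600), Mul(-1, Pow(Add(-4361, -1466), -1))) = Add(Add(Rational(-1, 52), -600), Mul(-1, Pow(Add(-4361, -1466), -1))) = Add(Rational(-31201, 52), Mul(-1, Pow(-5827, -1))) = Add(Rational(-31201, 52), Mul(-1, Rational(-1, 5827))) = Add(Rational(-31201, 52), Rational(1, 5827)) = Rational(-181808175, 303004)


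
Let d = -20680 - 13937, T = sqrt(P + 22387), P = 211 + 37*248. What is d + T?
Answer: -34617 + sqrt(31774) ≈ -34439.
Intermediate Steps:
P = 9387 (P = 211 + 9176 = 9387)
T = sqrt(31774) (T = sqrt(9387 + 22387) = sqrt(31774) ≈ 178.25)
d = -34617
d + T = -34617 + sqrt(31774)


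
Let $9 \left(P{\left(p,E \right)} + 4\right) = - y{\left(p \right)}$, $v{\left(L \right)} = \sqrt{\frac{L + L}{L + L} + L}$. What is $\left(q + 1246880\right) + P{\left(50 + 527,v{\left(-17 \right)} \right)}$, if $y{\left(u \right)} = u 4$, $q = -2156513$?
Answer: $- \frac{8189041}{9} \approx -9.0989 \cdot 10^{5}$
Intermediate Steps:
$y{\left(u \right)} = 4 u$
$v{\left(L \right)} = \sqrt{1 + L}$ ($v{\left(L \right)} = \sqrt{\frac{2 L}{2 L} + L} = \sqrt{2 L \frac{1}{2 L} + L} = \sqrt{1 + L}$)
$P{\left(p,E \right)} = -4 - \frac{4 p}{9}$ ($P{\left(p,E \right)} = -4 + \frac{\left(-1\right) 4 p}{9} = -4 + \frac{\left(-4\right) p}{9} = -4 - \frac{4 p}{9}$)
$\left(q + 1246880\right) + P{\left(50 + 527,v{\left(-17 \right)} \right)} = \left(-2156513 + 1246880\right) - \left(4 + \frac{4 \left(50 + 527\right)}{9}\right) = -909633 - \frac{2344}{9} = - \frac{8189041}{9}$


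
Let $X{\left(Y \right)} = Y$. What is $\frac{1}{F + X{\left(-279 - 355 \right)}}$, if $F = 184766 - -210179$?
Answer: $\frac{1}{394311} \approx 2.5361 \cdot 10^{-6}$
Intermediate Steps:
$F = 394945$ ($F = 184766 + 210179 = 394945$)
$\frac{1}{F + X{\left(-279 - 355 \right)}} = \frac{1}{394945 - 634} = \frac{1}{394311}$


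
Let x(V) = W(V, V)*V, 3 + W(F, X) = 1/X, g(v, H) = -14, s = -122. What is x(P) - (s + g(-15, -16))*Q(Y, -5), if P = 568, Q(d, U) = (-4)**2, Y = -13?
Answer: 473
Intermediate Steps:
Q(d, U) = 16
W(F, X) = -3 + 1/X
x(V) = V*(-3 + 1/V) (x(V) = (-3 + 1/V)*V = V*(-3 + 1/V))
x(P) - (s + g(-15, -16))*Q(Y, -5) = (1 - 3*568) - (-122 - 14)*16 = (1 - 1704) - (-136)*16 = -1703 - 1*(-2176) = -1703 + 2176 = 473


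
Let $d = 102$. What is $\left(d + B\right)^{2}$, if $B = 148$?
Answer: $62500$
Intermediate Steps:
$\left(d + B\right)^{2} = \left(102 + 148\right)^{2} = 250^{2} = 62500$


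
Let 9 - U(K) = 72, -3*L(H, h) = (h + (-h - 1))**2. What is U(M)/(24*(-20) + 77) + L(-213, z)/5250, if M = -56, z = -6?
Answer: 991847/6347250 ≈ 0.15626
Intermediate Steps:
L(H, h) = -1/3 (L(H, h) = -(h + (-h - 1))**2/3 = -(h + (-1 - h))**2/3 = -1/3*(-1)**2 = -1/3*1 = -1/3)
U(K) = -63 (U(K) = 9 - 1*72 = 9 - 72 = -63)
U(M)/(24*(-20) + 77) + L(-213, z)/5250 = -63/(24*(-20) + 77) - 1/3/5250 = -63/(-480 + 77) - 1/3*1/5250 = -63/(-403) - 1/15750 = -63*(-1/403) - 1/15750 = 63/403 - 1/15750 = 991847/6347250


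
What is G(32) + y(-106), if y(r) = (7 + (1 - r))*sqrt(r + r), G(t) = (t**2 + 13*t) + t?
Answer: 1472 + 228*I*sqrt(53) ≈ 1472.0 + 1659.9*I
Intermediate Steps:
G(t) = t**2 + 14*t
y(r) = sqrt(2)*sqrt(r)*(8 - r) (y(r) = (8 - r)*sqrt(2*r) = (8 - r)*(sqrt(2)*sqrt(r)) = sqrt(2)*sqrt(r)*(8 - r))
G(32) + y(-106) = 32*(14 + 32) + sqrt(2)*sqrt(-106)*(8 - 1*(-106)) = 32*46 + sqrt(2)*(I*sqrt(106))*(8 + 106) = 1472 + sqrt(2)*(I*sqrt(106))*114 = 1472 + 228*I*sqrt(53)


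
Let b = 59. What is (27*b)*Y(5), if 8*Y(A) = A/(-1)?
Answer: -7965/8 ≈ -995.63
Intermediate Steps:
Y(A) = -A/8 (Y(A) = (A/(-1))/8 = (A*(-1))/8 = (-A)/8 = -A/8)
(27*b)*Y(5) = (27*59)*(-⅛*5) = 1593*(-5/8) = -7965/8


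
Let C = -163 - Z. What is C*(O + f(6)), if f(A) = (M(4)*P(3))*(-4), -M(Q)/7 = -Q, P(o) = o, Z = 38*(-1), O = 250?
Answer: 10750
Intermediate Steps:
Z = -38
M(Q) = 7*Q (M(Q) = -(-7)*Q = 7*Q)
C = -125 (C = -163 - 1*(-38) = -163 + 38 = -125)
f(A) = -336 (f(A) = ((7*4)*3)*(-4) = (28*3)*(-4) = 84*(-4) = -336)
C*(O + f(6)) = -125*(250 - 336) = -125*(-86) = 10750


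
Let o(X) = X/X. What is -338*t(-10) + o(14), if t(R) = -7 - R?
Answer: -1013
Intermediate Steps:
o(X) = 1
-338*t(-10) + o(14) = -338*(-7 - 1*(-10)) + 1 = -338*(-7 + 10) + 1 = -338*3 + 1 = -1014 + 1 = -1013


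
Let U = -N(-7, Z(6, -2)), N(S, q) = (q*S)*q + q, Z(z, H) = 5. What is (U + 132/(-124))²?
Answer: 27426169/961 ≈ 28539.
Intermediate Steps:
N(S, q) = q + S*q² (N(S, q) = (S*q)*q + q = S*q² + q = q + S*q²)
U = 170 (U = -5*(1 - 7*5) = -5*(1 - 35) = -5*(-34) = -1*(-170) = 170)
(U + 132/(-124))² = (170 + 132/(-124))² = (170 + 132*(-1/124))² = (170 - 33/31)² = (5237/31)² = 27426169/961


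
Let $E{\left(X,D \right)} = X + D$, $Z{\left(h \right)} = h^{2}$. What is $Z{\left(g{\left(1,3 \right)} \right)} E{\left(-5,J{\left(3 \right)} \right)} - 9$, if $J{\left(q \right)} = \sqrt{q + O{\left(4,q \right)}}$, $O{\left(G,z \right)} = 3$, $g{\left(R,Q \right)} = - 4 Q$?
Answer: $-729 + 144 \sqrt{6} \approx -376.27$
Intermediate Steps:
$J{\left(q \right)} = \sqrt{3 + q}$ ($J{\left(q \right)} = \sqrt{q + 3} = \sqrt{3 + q}$)
$E{\left(X,D \right)} = D + X$
$Z{\left(g{\left(1,3 \right)} \right)} E{\left(-5,J{\left(3 \right)} \right)} - 9 = \left(\left(-4\right) 3\right)^{2} \left(\sqrt{3 + 3} - 5\right) - 9 = \left(-12\right)^{2} \left(\sqrt{6} - 5\right) - 9 = 144 \left(-5 + \sqrt{6}\right) - 9 = \left(-720 + 144 \sqrt{6}\right) - 9 = -729 + 144 \sqrt{6}$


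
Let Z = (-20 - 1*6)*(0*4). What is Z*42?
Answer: 0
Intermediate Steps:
Z = 0 (Z = (-20 - 6)*0 = -26*0 = 0)
Z*42 = 0*42 = 0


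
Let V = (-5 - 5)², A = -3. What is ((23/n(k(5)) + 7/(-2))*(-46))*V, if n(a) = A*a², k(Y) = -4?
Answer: 109825/6 ≈ 18304.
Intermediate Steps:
n(a) = -3*a²
V = 100 (V = (-10)² = 100)
((23/n(k(5)) + 7/(-2))*(-46))*V = ((23/((-3*(-4)²)) + 7/(-2))*(-46))*100 = ((23/((-3*16)) + 7*(-½))*(-46))*100 = ((23/(-48) - 7/2)*(-46))*100 = ((23*(-1/48) - 7/2)*(-46))*100 = ((-23/48 - 7/2)*(-46))*100 = -191/48*(-46)*100 = (4393/24)*100 = 109825/6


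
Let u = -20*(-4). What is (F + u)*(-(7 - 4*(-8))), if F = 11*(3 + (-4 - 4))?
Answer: -975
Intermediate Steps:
u = 80
F = -55 (F = 11*(3 - 8) = 11*(-5) = -55)
(F + u)*(-(7 - 4*(-8))) = (-55 + 80)*(-(7 - 4*(-8))) = 25*(-(7 + 32)) = 25*(-1*39) = 25*(-39) = -975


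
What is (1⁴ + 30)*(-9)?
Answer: -279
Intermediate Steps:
(1⁴ + 30)*(-9) = (1 + 30)*(-9) = 31*(-9) = -279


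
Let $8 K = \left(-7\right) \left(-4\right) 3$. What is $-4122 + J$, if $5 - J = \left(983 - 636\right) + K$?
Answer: $- \frac{8949}{2} \approx -4474.5$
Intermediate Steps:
$K = \frac{21}{2}$ ($K = \frac{\left(-7\right) \left(-4\right) 3}{8} = \frac{28 \cdot 3}{8} = \frac{1}{8} \cdot 84 = \frac{21}{2} \approx 10.5$)
$J = - \frac{705}{2}$ ($J = 5 - \left(\left(983 - 636\right) + \frac{21}{2}\right) = 5 - \left(347 + \frac{21}{2}\right) = 5 - \frac{715}{2} = - \frac{705}{2} \approx -352.5$)
$-4122 + J = -4122 - \frac{705}{2} = - \frac{8949}{2}$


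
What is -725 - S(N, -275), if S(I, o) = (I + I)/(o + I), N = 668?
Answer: -286261/393 ≈ -728.40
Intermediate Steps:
S(I, o) = 2*I/(I + o) (S(I, o) = (2*I)/(I + o) = 2*I/(I + o))
-725 - S(N, -275) = -725 - 2*668/(668 - 275) = -725 - 2*668/393 = -725 - 1*1336/393 = -725 - 1336/393 = -286261/393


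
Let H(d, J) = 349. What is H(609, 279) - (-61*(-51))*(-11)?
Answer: 34570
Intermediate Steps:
H(609, 279) - (-61*(-51))*(-11) = 349 - (-61*(-51))*(-11) = 349 - 3111*(-11) = 349 - 1*(-34221) = 349 + 34221 = 34570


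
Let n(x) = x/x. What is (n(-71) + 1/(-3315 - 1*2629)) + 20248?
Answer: 120360055/5944 ≈ 20249.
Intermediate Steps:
n(x) = 1
(n(-71) + 1/(-3315 - 1*2629)) + 20248 = (1 + 1/(-3315 - 1*2629)) + 20248 = (1 + 1/(-3315 - 2629)) + 20248 = (1 + 1/(-5944)) + 20248 = (1 - 1/5944) + 20248 = 5943/5944 + 20248 = 120360055/5944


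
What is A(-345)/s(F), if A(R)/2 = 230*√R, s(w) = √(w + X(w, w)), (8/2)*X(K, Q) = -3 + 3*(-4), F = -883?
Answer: 920*√1223715/3547 ≈ 286.92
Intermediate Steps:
X(K, Q) = -15/4 (X(K, Q) = (-3 + 3*(-4))/4 = (-3 - 12)/4 = (¼)*(-15) = -15/4)
s(w) = √(-15/4 + w) (s(w) = √(w - 15/4) = √(-15/4 + w))
A(R) = 460*√R (A(R) = 2*(230*√R) = 460*√R)
A(-345)/s(F) = (460*√(-345))/((√(-15 + 4*(-883))/2)) = (460*(I*√345))/((√(-15 - 3532)/2)) = (460*I*√345)/((√(-3547)/2)) = (460*I*√345)/(((I*√3547)/2)) = (460*I*√345)/((I*√3547/2)) = (460*I*√345)*(-2*I*√3547/3547) = 920*√1223715/3547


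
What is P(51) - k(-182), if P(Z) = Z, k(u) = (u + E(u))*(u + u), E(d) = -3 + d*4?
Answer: -332281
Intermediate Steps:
E(d) = -3 + 4*d
k(u) = 2*u*(-3 + 5*u) (k(u) = (u + (-3 + 4*u))*(u + u) = (-3 + 5*u)*(2*u) = 2*u*(-3 + 5*u))
P(51) - k(-182) = 51 - 2*(-182)*(-3 + 5*(-182)) = 51 - 2*(-182)*(-3 - 910) = 51 - 2*(-182)*(-913) = 51 - 1*332332 = 51 - 332332 = -332281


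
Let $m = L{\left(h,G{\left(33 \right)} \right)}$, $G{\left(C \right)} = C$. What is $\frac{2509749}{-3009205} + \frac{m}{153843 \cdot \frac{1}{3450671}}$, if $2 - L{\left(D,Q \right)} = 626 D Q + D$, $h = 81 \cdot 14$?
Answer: $- \frac{12803362494686577533}{24365532885} \approx -5.2547 \cdot 10^{8}$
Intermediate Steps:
$h = 1134$
$L{\left(D,Q \right)} = 2 - D - 626 D Q$ ($L{\left(D,Q \right)} = 2 - \left(626 D Q + D\right) = 2 - \left(D + 626 D Q\right) = 2 - D - 626 D Q$)
$m = -23427304$ ($m = 2 - 1134 - 709884 \cdot 33 = 2 - 1134 - 23426172 = -23427304$)
$\frac{2509749}{-3009205} + \frac{m}{153843 \cdot \frac{1}{3450671}} = \frac{2509749}{-3009205} - \frac{23427304}{153843 \cdot \frac{1}{3450671}} = 2509749 \left(- \frac{1}{3009205}\right) - \frac{23427304}{153843 \cdot \frac{1}{3450671}} = - \frac{2509749}{3009205} - \frac{23427304}{\frac{153843}{3450671}} = - \frac{2509749}{3009205} - \frac{4254732553736}{8097} = - \frac{12803362494686577533}{24365532885}$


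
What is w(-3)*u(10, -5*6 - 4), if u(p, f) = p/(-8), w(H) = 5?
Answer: -25/4 ≈ -6.2500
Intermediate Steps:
u(p, f) = -p/8 (u(p, f) = p*(-⅛) = -p/8)
w(-3)*u(10, -5*6 - 4) = 5*(-⅛*10) = 5*(-5/4) = -25/4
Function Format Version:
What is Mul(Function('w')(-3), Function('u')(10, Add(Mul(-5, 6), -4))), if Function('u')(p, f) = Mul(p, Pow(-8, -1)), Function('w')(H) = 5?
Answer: Rational(-25, 4) ≈ -6.2500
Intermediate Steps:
Function('u')(p, f) = Mul(Rational(-1, 8), p) (Function('u')(p, f) = Mul(p, Rational(-1, 8)) = Mul(Rational(-1, 8), p))
Mul(Function('w')(-3), Function('u')(10, Add(Mul(-5, 6), -4))) = Mul(5, Mul(Rational(-1, 8), 10)) = Mul(5, Rational(-5, 4)) = Rational(-25, 4)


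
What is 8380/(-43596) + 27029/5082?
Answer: 13521061/2637558 ≈ 5.1264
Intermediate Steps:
8380/(-43596) + 27029/5082 = 8380*(-1/43596) + 27029*(1/5082) = -2095/10899 + 27029/5082 = 13521061/2637558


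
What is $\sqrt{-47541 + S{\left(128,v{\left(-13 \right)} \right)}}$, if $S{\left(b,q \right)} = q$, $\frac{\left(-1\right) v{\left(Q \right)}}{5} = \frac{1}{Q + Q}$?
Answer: $\frac{i \sqrt{32137586}}{26} \approx 218.04 i$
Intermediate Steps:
$v{\left(Q \right)} = - \frac{5}{2 Q}$ ($v{\left(Q \right)} = - \frac{5}{Q + Q} = - \frac{5}{2 Q}$)
$\sqrt{-47541 + S{\left(128,v{\left(-13 \right)} \right)}} = \sqrt{-47541 - \frac{5}{2 \left(-13\right)}} = \sqrt{-47541 - - \frac{5}{26}} = \sqrt{-47541 + \frac{5}{26}} = \sqrt{- \frac{1236061}{26}} = \frac{i \sqrt{32137586}}{26}$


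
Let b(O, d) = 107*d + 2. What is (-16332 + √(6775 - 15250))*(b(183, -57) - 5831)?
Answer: 194808096 - 59640*I*√339 ≈ 1.9481e+8 - 1.0981e+6*I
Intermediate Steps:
b(O, d) = 2 + 107*d
(-16332 + √(6775 - 15250))*(b(183, -57) - 5831) = (-16332 + √(6775 - 15250))*((2 + 107*(-57)) - 5831) = (-16332 + √(-8475))*((2 - 6099) - 5831) = (-16332 + 5*I*√339)*(-6097 - 5831) = (-16332 + 5*I*√339)*(-11928) = 194808096 - 59640*I*√339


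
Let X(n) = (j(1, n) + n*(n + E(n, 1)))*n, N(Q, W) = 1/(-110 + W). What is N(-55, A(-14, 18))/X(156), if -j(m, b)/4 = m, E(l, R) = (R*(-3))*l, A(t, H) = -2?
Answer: 1/850467072 ≈ 1.1758e-9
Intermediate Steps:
E(l, R) = -3*R*l (E(l, R) = (-3*R)*l = -3*R*l)
j(m, b) = -4*m
X(n) = n*(-4 - 2*n**2) (X(n) = (-4*1 + n*(n - 3*1*n))*n = (-4 + n*(n - 3*n))*n = (-4 + n*(-2*n))*n = (-4 - 2*n**2)*n = n*(-4 - 2*n**2))
N(-55, A(-14, 18))/X(156) = 1/((-110 - 2)*((-2*156*(2 + 156**2)))) = 1/((-112)*((-2*156*(2 + 24336)))) = -1/(112*((-2*156*24338))) = -1/112/(-7593456) = -1/112*(-1/7593456) = 1/850467072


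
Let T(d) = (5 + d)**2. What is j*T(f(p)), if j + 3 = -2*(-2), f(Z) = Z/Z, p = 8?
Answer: 36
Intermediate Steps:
f(Z) = 1
j = 1 (j = -3 - 2*(-2) = -3 + 4 = 1)
j*T(f(p)) = 1*(5 + 1)**2 = 1*6**2 = 1*36 = 36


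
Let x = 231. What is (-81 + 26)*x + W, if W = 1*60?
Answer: -12645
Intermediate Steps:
W = 60
(-81 + 26)*x + W = (-81 + 26)*231 + 60 = -55*231 + 60 = -12705 + 60 = -12645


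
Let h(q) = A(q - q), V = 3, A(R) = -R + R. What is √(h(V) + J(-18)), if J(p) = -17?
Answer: I*√17 ≈ 4.1231*I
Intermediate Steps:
A(R) = 0
h(q) = 0
√(h(V) + J(-18)) = √(0 - 17) = √(-17) = I*√17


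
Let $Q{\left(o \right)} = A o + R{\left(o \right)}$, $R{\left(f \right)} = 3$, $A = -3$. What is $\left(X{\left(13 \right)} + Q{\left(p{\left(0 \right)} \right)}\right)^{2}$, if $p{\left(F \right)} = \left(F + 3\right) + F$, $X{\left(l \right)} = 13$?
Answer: $49$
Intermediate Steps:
$p{\left(F \right)} = 3 + 2 F$ ($p{\left(F \right)} = \left(3 + F\right) + F = 3 + 2 F$)
$Q{\left(o \right)} = 3 - 3 o$ ($Q{\left(o \right)} = - 3 o + 3 = 3 - 3 o$)
$\left(X{\left(13 \right)} + Q{\left(p{\left(0 \right)} \right)}\right)^{2} = \left(13 + \left(3 - 3 \left(3 + 2 \cdot 0\right)\right)\right)^{2} = \left(13 + \left(3 - 3 \left(3 + 0\right)\right)\right)^{2} = \left(13 + \left(3 - 9\right)\right)^{2} = \left(13 - 6\right)^{2} = 7^{2} = 49$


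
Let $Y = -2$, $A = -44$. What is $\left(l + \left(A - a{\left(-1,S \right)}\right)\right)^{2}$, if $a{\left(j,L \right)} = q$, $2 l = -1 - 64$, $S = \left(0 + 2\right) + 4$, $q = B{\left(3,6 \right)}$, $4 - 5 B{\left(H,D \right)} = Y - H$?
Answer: $\frac{613089}{100} \approx 6130.9$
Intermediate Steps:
$B{\left(H,D \right)} = \frac{6}{5} + \frac{H}{5}$ ($B{\left(H,D \right)} = \frac{4}{5} - \frac{-2 - H}{5} = \frac{4}{5} + \left(\frac{2}{5} + \frac{H}{5}\right) = \frac{6}{5} + \frac{H}{5}$)
$q = \frac{9}{5}$ ($q = \frac{6}{5} + \frac{1}{5} \cdot 3 = \frac{6}{5} + \frac{3}{5} = \frac{9}{5} \approx 1.8$)
$S = 6$ ($S = 2 + 4 = 6$)
$l = - \frac{65}{2}$ ($l = \frac{-1 - 64}{2} = \frac{1}{2} \left(-65\right) = - \frac{65}{2} \approx -32.5$)
$a{\left(j,L \right)} = \frac{9}{5}$
$\left(l + \left(A - a{\left(-1,S \right)}\right)\right)^{2} = \left(- \frac{65}{2} - \frac{229}{5}\right)^{2} = \left(- \frac{783}{10}\right)^{2} = \frac{613089}{100}$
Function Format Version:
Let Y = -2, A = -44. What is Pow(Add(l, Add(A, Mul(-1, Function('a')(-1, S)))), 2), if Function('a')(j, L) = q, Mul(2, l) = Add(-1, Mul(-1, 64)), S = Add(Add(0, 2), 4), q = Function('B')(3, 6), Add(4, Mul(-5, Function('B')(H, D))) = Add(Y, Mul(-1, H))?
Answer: Rational(613089, 100) ≈ 6130.9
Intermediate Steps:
Function('B')(H, D) = Add(Rational(6, 5), Mul(Rational(1, 5), H)) (Function('B')(H, D) = Add(Rational(4, 5), Mul(Rational(-1, 5), Add(-2, Mul(-1, H)))) = Add(Rational(4, 5), Add(Rational(2, 5), Mul(Rational(1, 5), H))) = Add(Rational(6, 5), Mul(Rational(1, 5), H)))
q = Rational(9, 5) (q = Add(Rational(6, 5), Mul(Rational(1, 5), 3)) = Add(Rational(6, 5), Rational(3, 5)) = Rational(9, 5) ≈ 1.8000)
S = 6 (S = Add(2, 4) = 6)
l = Rational(-65, 2) (l = Mul(Rational(1, 2), Add(-1, Mul(-1, 64))) = Mul(Rational(1, 2), Add(-1, -64)) = Mul(Rational(1, 2), -65) = Rational(-65, 2) ≈ -32.500)
Function('a')(j, L) = Rational(9, 5)
Pow(Add(l, Add(A, Mul(-1, Function('a')(-1, S)))), 2) = Pow(Add(Rational(-65, 2), Add(-44, Mul(-1, Rational(9, 5)))), 2) = Pow(Add(Rational(-65, 2), Add(-44, Rational(-9, 5))), 2) = Pow(Add(Rational(-65, 2), Rational(-229, 5)), 2) = Pow(Rational(-783, 10), 2) = Rational(613089, 100)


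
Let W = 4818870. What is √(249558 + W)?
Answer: 2*√1267107 ≈ 2251.3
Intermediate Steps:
√(249558 + W) = √(249558 + 4818870) = √5068428 = 2*√1267107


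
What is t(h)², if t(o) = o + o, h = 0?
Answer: 0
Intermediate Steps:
t(o) = 2*o
t(h)² = (2*0)² = 0² = 0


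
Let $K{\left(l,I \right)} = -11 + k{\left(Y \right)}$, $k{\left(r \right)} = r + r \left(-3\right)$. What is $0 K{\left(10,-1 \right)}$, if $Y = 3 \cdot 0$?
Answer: $0$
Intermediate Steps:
$Y = 0$
$k{\left(r \right)} = - 2 r$ ($k{\left(r \right)} = r - 3 r = - 2 r$)
$K{\left(l,I \right)} = -11$ ($K{\left(l,I \right)} = -11 - 0 = -11 + 0 = -11$)
$0 K{\left(10,-1 \right)} = 0 \left(-11\right) = 0$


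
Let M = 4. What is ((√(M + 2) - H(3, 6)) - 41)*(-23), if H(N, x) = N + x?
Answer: 1150 - 23*√6 ≈ 1093.7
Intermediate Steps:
((√(M + 2) - H(3, 6)) - 41)*(-23) = ((√(4 + 2) - (3 + 6)) - 41)*(-23) = ((√6 - 1*9) - 41)*(-23) = ((√6 - 9) - 41)*(-23) = ((-9 + √6) - 41)*(-23) = (-50 + √6)*(-23) = 1150 - 23*√6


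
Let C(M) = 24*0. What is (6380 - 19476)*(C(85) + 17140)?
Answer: -224465440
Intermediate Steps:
C(M) = 0
(6380 - 19476)*(C(85) + 17140) = (6380 - 19476)*(0 + 17140) = -13096*17140 = -224465440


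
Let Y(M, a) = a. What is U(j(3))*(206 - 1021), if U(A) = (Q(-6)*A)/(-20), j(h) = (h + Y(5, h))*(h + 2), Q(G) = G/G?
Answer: 2445/2 ≈ 1222.5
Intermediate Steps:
Q(G) = 1
j(h) = 2*h*(2 + h) (j(h) = (h + h)*(h + 2) = (2*h)*(2 + h) = 2*h*(2 + h))
U(A) = -A/20 (U(A) = (1*A)/(-20) = A*(-1/20) = -A/20)
U(j(3))*(206 - 1021) = (-3*(2 + 3)/10)*(206 - 1021) = -3*5/10*(-815) = -1/20*30*(-815) = -3/2*(-815) = 2445/2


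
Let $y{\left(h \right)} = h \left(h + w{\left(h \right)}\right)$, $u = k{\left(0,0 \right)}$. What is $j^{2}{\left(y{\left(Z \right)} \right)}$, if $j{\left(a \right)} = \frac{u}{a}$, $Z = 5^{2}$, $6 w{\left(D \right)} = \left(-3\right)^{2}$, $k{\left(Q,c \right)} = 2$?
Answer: $\frac{16}{1755625} \approx 9.1136 \cdot 10^{-6}$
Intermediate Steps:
$w{\left(D \right)} = \frac{3}{2}$ ($w{\left(D \right)} = \frac{\left(-3\right)^{2}}{6} = \frac{1}{6} \cdot 9 = \frac{3}{2}$)
$u = 2$
$Z = 25$
$y{\left(h \right)} = h \left(\frac{3}{2} + h\right)$ ($y{\left(h \right)} = h \left(h + \frac{3}{2}\right) = h \left(\frac{3}{2} + h\right)$)
$j{\left(a \right)} = \frac{2}{a}$
$j^{2}{\left(y{\left(Z \right)} \right)} = \left(\frac{2}{\frac{1}{2} \cdot 25 \left(3 + 2 \cdot 25\right)}\right)^{2} = \left(\frac{2}{\frac{1}{2} \cdot 25 \left(3 + 50\right)}\right)^{2} = \left(\frac{2}{\frac{1}{2} \cdot 25 \cdot 53}\right)^{2} = \left(\frac{2}{\frac{1325}{2}}\right)^{2} = \left(2 \cdot \frac{2}{1325}\right)^{2} = \left(\frac{4}{1325}\right)^{2} = \frac{16}{1755625}$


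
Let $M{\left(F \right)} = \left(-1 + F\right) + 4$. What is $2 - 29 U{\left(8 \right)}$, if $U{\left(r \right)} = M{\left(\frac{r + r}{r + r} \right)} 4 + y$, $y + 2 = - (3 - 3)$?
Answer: $-404$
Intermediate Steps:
$y = -2$ ($y = -2 - \left(3 - 3\right) = -2 - 0 = -2 + 0 = -2$)
$M{\left(F \right)} = 3 + F$
$U{\left(r \right)} = 14$ ($U{\left(r \right)} = \left(3 + \frac{r + r}{r + r}\right) 4 - 2 = \left(3 + \frac{2 r}{2 r}\right) 4 - 2 = \left(3 + 2 r \frac{1}{2 r}\right) 4 - 2 = \left(3 + 1\right) 4 - 2 = 4 \cdot 4 - 2 = 16 - 2 = 14$)
$2 - 29 U{\left(8 \right)} = 2 - 406 = -404$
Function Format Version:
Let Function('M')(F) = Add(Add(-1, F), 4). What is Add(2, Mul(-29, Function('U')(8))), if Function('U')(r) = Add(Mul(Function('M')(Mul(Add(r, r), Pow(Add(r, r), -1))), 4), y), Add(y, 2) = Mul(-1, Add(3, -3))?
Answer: -404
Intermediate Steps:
y = -2 (y = Add(-2, Mul(-1, Add(3, -3))) = Add(-2, Mul(-1, 0)) = Add(-2, 0) = -2)
Function('M')(F) = Add(3, F)
Function('U')(r) = 14 (Function('U')(r) = Add(Mul(Add(3, Mul(Add(r, r), Pow(Add(r, r), -1))), 4), -2) = Add(Mul(Add(3, Mul(Mul(2, r), Pow(Mul(2, r), -1))), 4), -2) = Add(Mul(Add(3, Mul(Mul(2, r), Mul(Rational(1, 2), Pow(r, -1)))), 4), -2) = Add(Mul(Add(3, 1), 4), -2) = Add(Mul(4, 4), -2) = Add(16, -2) = 14)
Add(2, Mul(-29, Function('U')(8))) = Add(2, Mul(-29, 14)) = Add(2, -406) = -404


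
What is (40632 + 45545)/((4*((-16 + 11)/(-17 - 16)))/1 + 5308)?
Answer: 2843841/175184 ≈ 16.233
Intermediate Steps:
(40632 + 45545)/((4*((-16 + 11)/(-17 - 16)))/1 + 5308) = 86177/((4*(-5/(-33)))*1 + 5308) = 86177/((4*(-5*(-1/33)))*1 + 5308) = 86177/((4*(5/33))*1 + 5308) = 86177/((20/33)*1 + 5308) = 86177/(20/33 + 5308) = 86177/(175184/33) = 86177*(33/175184) = 2843841/175184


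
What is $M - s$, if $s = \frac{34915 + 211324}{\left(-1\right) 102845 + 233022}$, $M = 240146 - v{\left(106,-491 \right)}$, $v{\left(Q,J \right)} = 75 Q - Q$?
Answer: $\frac{30240131215}{130177} \approx 2.323 \cdot 10^{5}$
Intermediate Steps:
$v{\left(Q,J \right)} = 74 Q$
$M = 232302$ ($M = 240146 - 74 \cdot 106 = 240146 - 7844 = 232302$)
$s = \frac{246239}{130177}$ ($s = \frac{246239}{-102845 + 233022} = \frac{246239}{130177} \approx 1.8916$)
$M - s = 232302 - \frac{246239}{130177} = \frac{30240131215}{130177}$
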